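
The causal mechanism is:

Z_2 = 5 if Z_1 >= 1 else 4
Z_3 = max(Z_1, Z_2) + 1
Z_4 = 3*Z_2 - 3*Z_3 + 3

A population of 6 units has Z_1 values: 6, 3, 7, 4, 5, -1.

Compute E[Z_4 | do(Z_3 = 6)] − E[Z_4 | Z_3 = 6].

do(Z_3=6) breaks Z_3's dependence on Z_1. With Z_3=6 fixed, Z_4 across the units is 0, 0, 0, 0, 0, -3, mean -0.5.
E[Z_4|Z_3=6] averages over only the 3 units with Z_3=6 (Z_1 = 3, 4, 5): Z_4 = 0, 0, 0, mean 0.
Difference = -0.5 − 0 = -0.5.

-0.5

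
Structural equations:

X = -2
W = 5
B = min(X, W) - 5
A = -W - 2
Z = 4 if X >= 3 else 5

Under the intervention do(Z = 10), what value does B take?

do(Z=10) replaces the equation Z = 4 if X >= 3 else 5 with the constant Z = 10.
B is not downstream of the intervention, so its value is determined by the original equations.
B = min(X, W) - 5  [with X=-2, W=5]  = -7

-7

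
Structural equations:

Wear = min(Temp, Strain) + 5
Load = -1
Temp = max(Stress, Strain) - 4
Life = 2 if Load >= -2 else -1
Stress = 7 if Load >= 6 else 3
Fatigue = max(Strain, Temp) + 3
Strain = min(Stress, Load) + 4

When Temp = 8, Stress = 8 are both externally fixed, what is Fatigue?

11

The joint intervention fixes Temp = 8, Stress = 8, removing each variable's own equation.
Strain = min(Stress, Load) + 4  [with Stress=8, Load=-1]  = 3
Fatigue = max(Strain, Temp) + 3  [with Strain=3, Temp=8]  = 11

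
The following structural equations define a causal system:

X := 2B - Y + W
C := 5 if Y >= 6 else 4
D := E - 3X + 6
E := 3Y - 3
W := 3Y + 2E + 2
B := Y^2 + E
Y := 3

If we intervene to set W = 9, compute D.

-96

The intervention breaks the incoming arrows to W: W := 3Y + 2E + 2 no longer applies, and W = 9.
E = 3Y - 3  [with Y=3]  = 6
B = Y^2 + E  [with Y=3, E=6]  = 15
X = 2B - Y + W  [with B=15, Y=3, W=9]  = 36
D = E - 3X + 6  [with E=6, X=36]  = -96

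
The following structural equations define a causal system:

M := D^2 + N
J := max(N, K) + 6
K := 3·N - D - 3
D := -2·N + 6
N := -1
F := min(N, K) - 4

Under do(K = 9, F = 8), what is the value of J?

Setting K = 9, F = 8 by intervention discards those variables' equations.
J = max(N, K) + 6  [with N=-1, K=9]  = 15

15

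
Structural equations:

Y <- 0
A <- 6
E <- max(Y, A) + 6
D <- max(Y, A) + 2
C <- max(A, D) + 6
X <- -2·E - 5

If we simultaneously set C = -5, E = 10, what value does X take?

-25

Setting C = -5, E = 10 by intervention discards those variables' equations.
X = -2·E - 5  [with E=10]  = -25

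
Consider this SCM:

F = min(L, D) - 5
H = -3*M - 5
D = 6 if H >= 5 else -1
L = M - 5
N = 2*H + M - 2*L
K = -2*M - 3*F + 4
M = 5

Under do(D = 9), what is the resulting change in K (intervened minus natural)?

-3

The intervention breaks the incoming arrows to D: D = 6 if H >= 5 else -1 no longer applies, and D = 9.
L = M - 5  [with M=5]  = 0
F = min(L, D) - 5  [with L=0, D=9]  = -5
K = -2*M - 3*F + 4  [with M=5, F=-5]  = 9
Without intervention: H = -3*M - 5  [with M=5]  = -20; D = 6 if H >= 5 else -1  [with H=-20]  = -1; L = M - 5  [with M=5]  = 0; F = min(L, D) - 5  [with L=0, D=-1]  = -6; K = -2*M - 3*F + 4  [with M=5, F=-6]  = 12.
Change = 9 − 12 = -3.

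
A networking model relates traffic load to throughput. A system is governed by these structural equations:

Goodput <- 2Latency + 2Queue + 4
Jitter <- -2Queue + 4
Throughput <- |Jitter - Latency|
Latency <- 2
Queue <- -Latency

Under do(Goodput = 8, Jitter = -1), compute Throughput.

Under do(Goodput = 8, Jitter = -1), each intervened variable's structural equation is replaced by its fixed value.
Throughput = |Jitter - Latency|  [with Jitter=-1, Latency=2]  = 3

3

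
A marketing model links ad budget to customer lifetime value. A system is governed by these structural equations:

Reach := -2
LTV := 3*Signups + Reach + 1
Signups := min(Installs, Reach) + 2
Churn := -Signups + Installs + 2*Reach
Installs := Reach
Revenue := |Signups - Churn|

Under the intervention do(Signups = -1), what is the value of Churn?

-5

The intervention breaks the incoming arrows to Signups: Signups := min(Installs, Reach) + 2 no longer applies, and Signups = -1.
Installs = Reach  [with Reach=-2]  = -2
Churn = -Signups + Installs + 2*Reach  [with Signups=-1, Installs=-2, Reach=-2]  = -5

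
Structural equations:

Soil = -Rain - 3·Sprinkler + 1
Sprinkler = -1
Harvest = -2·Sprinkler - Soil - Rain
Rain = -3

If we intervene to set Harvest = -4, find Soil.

Under do(Harvest=-4), the mechanism Harvest = -2·Sprinkler - Soil - Rain is discarded; Harvest is fixed at -4.
Since Soil is not a descendant of the intervened variable, it is unaffected.
Soil = -Rain - 3·Sprinkler + 1  [with Rain=-3, Sprinkler=-1]  = 7

7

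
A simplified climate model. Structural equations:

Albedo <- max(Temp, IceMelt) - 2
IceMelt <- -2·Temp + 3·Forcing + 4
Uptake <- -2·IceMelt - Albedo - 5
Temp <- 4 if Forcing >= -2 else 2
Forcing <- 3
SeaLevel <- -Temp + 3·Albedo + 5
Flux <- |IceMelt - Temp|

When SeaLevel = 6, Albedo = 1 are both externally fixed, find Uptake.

-16

Setting SeaLevel = 6, Albedo = 1 by intervention discards those variables' equations.
Temp = 4 if Forcing >= -2 else 2  [with Forcing=3]  = 4
IceMelt = -2·Temp + 3·Forcing + 4  [with Temp=4, Forcing=3]  = 5
Uptake = -2·IceMelt - Albedo - 5  [with IceMelt=5, Albedo=1]  = -16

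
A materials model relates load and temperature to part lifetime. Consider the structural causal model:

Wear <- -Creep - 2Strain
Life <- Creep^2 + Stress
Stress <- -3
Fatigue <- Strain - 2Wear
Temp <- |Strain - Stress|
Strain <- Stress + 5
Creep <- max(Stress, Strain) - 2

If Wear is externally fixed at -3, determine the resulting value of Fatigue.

8

The intervention breaks the incoming arrows to Wear: Wear <- -Creep - 2Strain no longer applies, and Wear = -3.
Strain = Stress + 5  [with Stress=-3]  = 2
Fatigue = Strain - 2Wear  [with Strain=2, Wear=-3]  = 8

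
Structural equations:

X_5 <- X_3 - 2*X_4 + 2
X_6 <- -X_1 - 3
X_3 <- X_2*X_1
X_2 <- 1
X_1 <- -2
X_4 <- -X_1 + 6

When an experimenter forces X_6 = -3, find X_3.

do(X_6=-3) replaces the equation X_6 <- -X_1 - 3 with the constant X_6 = -3.
X_3 is not downstream of the intervention, so its value is determined by the original equations.
X_3 = X_2*X_1  [with X_2=1, X_1=-2]  = -2

-2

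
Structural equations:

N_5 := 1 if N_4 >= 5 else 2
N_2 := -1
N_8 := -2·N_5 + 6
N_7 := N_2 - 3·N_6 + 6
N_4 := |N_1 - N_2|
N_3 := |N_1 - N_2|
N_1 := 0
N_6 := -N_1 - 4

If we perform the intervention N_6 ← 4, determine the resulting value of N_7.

Intervening sets N_6 = 4 and removes its equation (N_6 := -N_1 - 4).
N_7 = N_2 - 3·N_6 + 6  [with N_2=-1, N_6=4]  = -7

-7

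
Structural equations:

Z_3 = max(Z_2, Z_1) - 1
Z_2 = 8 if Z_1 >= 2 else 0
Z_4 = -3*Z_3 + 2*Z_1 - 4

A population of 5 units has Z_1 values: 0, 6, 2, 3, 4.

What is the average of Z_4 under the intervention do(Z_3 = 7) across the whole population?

Every unit gets Z_3=7 under the intervention. Z_4 values become -25, -13, -21, -19, -17; E[Z_4|do(Z_3=7)] = -19.

-19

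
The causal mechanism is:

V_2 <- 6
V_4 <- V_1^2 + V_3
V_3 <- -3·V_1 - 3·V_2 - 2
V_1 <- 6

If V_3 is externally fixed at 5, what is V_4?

41

The intervention breaks the incoming arrows to V_3: V_3 <- -3·V_1 - 3·V_2 - 2 no longer applies, and V_3 = 5.
V_4 = V_1^2 + V_3  [with V_1=6, V_3=5]  = 41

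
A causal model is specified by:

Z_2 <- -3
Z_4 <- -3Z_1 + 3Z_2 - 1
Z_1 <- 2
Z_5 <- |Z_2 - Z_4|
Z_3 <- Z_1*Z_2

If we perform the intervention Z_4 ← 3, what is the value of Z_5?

Intervening sets Z_4 = 3 and removes its equation (Z_4 <- -3Z_1 + 3Z_2 - 1).
Z_5 = |Z_2 - Z_4|  [with Z_2=-3, Z_4=3]  = 6

6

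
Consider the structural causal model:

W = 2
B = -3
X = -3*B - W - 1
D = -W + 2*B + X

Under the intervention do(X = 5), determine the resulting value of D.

The intervention breaks the incoming arrows to X: X = -3*B - W - 1 no longer applies, and X = 5.
D = -W + 2*B + X  [with W=2, B=-3, X=5]  = -3

-3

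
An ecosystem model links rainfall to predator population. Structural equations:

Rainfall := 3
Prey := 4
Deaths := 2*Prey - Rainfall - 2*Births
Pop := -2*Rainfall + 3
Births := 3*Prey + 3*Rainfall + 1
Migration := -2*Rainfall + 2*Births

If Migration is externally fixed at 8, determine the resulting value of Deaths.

-39

The intervention breaks the incoming arrows to Migration: Migration := -2*Rainfall + 2*Births no longer applies, and Migration = 8.
Since Deaths is not a descendant of the intervened variable, it is unaffected.
Births = 3*Prey + 3*Rainfall + 1  [with Prey=4, Rainfall=3]  = 22
Deaths = 2*Prey - Rainfall - 2*Births  [with Prey=4, Rainfall=3, Births=22]  = -39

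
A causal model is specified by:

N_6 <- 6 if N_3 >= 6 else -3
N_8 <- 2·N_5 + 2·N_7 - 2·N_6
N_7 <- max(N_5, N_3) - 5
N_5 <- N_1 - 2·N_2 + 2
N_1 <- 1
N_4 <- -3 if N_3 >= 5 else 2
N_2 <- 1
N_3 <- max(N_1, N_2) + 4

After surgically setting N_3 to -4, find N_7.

The intervention breaks the incoming arrows to N_3: N_3 <- max(N_1, N_2) + 4 no longer applies, and N_3 = -4.
N_5 = N_1 - 2·N_2 + 2  [with N_1=1, N_2=1]  = 1
N_7 = max(N_5, N_3) - 5  [with N_5=1, N_3=-4]  = -4

-4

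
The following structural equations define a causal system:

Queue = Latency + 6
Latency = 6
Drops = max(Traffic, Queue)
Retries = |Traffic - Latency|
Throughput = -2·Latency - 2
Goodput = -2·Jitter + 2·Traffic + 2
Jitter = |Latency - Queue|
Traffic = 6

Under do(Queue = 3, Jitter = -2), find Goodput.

18

Setting Queue = 3, Jitter = -2 by intervention discards those variables' equations.
Goodput = -2·Jitter + 2·Traffic + 2  [with Jitter=-2, Traffic=6]  = 18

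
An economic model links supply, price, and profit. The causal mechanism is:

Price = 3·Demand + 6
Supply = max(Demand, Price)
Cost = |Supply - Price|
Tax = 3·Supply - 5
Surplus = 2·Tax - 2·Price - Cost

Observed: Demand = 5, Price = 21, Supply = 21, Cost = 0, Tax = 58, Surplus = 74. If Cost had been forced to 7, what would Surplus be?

Under do(Cost=7), the mechanism Cost = |Supply - Price| is discarded; Cost is fixed at 7.
Price = 3·Demand + 6  [with Demand=5]  = 21
Supply = max(Demand, Price)  [with Demand=5, Price=21]  = 21
Tax = 3·Supply - 5  [with Supply=21]  = 58
Surplus = 2·Tax - 2·Price - Cost  [with Tax=58, Price=21, Cost=7]  = 67

67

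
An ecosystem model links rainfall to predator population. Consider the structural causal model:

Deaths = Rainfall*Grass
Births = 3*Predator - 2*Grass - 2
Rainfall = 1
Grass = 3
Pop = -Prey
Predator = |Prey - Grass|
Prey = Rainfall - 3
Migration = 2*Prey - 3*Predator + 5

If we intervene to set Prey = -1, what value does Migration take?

The intervention breaks the incoming arrows to Prey: Prey = Rainfall - 3 no longer applies, and Prey = -1.
Predator = |Prey - Grass|  [with Prey=-1, Grass=3]  = 4
Migration = 2*Prey - 3*Predator + 5  [with Prey=-1, Predator=4]  = -9

-9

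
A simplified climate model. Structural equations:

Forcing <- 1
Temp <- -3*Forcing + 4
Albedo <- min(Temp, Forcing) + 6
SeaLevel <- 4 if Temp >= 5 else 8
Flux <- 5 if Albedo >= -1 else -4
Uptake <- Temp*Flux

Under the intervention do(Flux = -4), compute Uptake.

The intervention breaks the incoming arrows to Flux: Flux <- 5 if Albedo >= -1 else -4 no longer applies, and Flux = -4.
Temp = -3*Forcing + 4  [with Forcing=1]  = 1
Uptake = Temp*Flux  [with Temp=1, Flux=-4]  = -4

-4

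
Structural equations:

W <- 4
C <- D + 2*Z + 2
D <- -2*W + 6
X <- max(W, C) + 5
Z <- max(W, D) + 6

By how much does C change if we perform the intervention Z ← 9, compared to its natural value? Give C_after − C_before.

-2

The intervention breaks the incoming arrows to Z: Z <- max(W, D) + 6 no longer applies, and Z = 9.
D = -2*W + 6  [with W=4]  = -2
C = D + 2*Z + 2  [with D=-2, Z=9]  = 18
Without intervention: D = -2*W + 6  [with W=4]  = -2; Z = max(W, D) + 6  [with W=4, D=-2]  = 10; C = D + 2*Z + 2  [with D=-2, Z=10]  = 20.
Change = 18 − 20 = -2.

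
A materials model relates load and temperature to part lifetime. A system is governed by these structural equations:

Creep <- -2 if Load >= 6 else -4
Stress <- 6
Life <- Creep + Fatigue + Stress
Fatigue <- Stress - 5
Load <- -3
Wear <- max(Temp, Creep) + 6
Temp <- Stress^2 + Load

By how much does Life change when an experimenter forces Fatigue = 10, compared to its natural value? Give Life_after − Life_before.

Intervening sets Fatigue = 10 and removes its equation (Fatigue <- Stress - 5).
Creep = -2 if Load >= 6 else -4  [with Load=-3]  = -4
Life = Creep + Fatigue + Stress  [with Creep=-4, Fatigue=10, Stress=6]  = 12
Without intervention: Creep = -2 if Load >= 6 else -4  [with Load=-3]  = -4; Fatigue = Stress - 5  [with Stress=6]  = 1; Life = Creep + Fatigue + Stress  [with Creep=-4, Fatigue=1, Stress=6]  = 3.
Change = 12 − 3 = 9.

9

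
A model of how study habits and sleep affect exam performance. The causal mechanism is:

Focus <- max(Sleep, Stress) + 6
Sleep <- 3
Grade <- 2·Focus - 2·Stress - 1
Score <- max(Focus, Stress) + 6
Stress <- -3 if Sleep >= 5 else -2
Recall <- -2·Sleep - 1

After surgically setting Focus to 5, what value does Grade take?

The intervention breaks the incoming arrows to Focus: Focus <- max(Sleep, Stress) + 6 no longer applies, and Focus = 5.
Stress = -3 if Sleep >= 5 else -2  [with Sleep=3]  = -2
Grade = 2·Focus - 2·Stress - 1  [with Focus=5, Stress=-2]  = 13

13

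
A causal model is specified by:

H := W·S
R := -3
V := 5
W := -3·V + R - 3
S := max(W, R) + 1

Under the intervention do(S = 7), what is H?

-147

Intervening sets S = 7 and removes its equation (S := max(W, R) + 1).
W = -3·V + R - 3  [with V=5, R=-3]  = -21
H = W·S  [with W=-21, S=7]  = -147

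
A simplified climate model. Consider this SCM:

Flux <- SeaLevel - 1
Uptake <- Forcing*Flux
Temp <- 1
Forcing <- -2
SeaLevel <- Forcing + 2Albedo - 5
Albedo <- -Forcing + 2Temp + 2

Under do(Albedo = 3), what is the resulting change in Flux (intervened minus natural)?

do(Albedo=3) replaces the equation Albedo <- -Forcing + 2Temp + 2 with the constant Albedo = 3.
SeaLevel = Forcing + 2Albedo - 5  [with Forcing=-2, Albedo=3]  = -1
Flux = SeaLevel - 1  [with SeaLevel=-1]  = -2
Without intervention: Albedo = -Forcing + 2Temp + 2  [with Forcing=-2, Temp=1]  = 6; SeaLevel = Forcing + 2Albedo - 5  [with Forcing=-2, Albedo=6]  = 5; Flux = SeaLevel - 1  [with SeaLevel=5]  = 4.
Change = -2 − 4 = -6.

-6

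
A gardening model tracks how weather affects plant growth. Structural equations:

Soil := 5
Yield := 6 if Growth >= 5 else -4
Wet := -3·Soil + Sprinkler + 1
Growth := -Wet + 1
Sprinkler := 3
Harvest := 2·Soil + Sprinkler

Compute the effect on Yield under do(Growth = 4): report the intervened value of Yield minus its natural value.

-10

Intervening sets Growth = 4 and removes its equation (Growth := -Wet + 1).
Yield = 6 if Growth >= 5 else -4  [with Growth=4]  = -4
Without intervention: Wet = -3·Soil + Sprinkler + 1  [with Soil=5, Sprinkler=3]  = -11; Growth = -Wet + 1  [with Wet=-11]  = 12; Yield = 6 if Growth >= 5 else -4  [with Growth=12]  = 6.
Change = -4 − 6 = -10.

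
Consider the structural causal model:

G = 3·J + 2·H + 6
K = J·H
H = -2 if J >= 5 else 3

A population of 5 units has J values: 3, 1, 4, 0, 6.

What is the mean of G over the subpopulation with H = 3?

18

E[G|H=3] averages over only the 4 units with H=3 (J = 3, 1, 4, 0): G = 21, 15, 24, 12, mean 18.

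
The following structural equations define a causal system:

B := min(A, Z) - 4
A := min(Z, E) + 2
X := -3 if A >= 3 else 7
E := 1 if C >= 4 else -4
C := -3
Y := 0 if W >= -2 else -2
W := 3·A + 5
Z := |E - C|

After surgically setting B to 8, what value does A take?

-2

Under do(B=8), the mechanism B := min(A, Z) - 4 is discarded; B is fixed at 8.
Since A is not a descendant of the intervened variable, it is unaffected.
E = 1 if C >= 4 else -4  [with C=-3]  = -4
Z = |E - C|  [with E=-4, C=-3]  = 1
A = min(Z, E) + 2  [with Z=1, E=-4]  = -2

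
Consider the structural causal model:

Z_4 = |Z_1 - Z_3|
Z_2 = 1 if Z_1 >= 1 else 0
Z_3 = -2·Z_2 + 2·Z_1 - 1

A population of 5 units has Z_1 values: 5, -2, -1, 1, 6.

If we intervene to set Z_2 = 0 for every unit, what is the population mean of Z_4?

2.8

The intervention sets Z_2=0 in all 5 units regardless of Z_1. Recomputing Z_4 per unit gives 4, 3, 2, 0, 5; average 2.8.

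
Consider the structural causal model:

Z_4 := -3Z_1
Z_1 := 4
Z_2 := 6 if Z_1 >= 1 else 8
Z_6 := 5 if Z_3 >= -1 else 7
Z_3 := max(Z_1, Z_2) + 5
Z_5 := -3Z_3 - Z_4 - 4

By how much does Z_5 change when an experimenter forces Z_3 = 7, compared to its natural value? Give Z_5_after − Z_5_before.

12

do(Z_3=7) replaces the equation Z_3 := max(Z_1, Z_2) + 5 with the constant Z_3 = 7.
Z_4 = -3Z_1  [with Z_1=4]  = -12
Z_5 = -3Z_3 - Z_4 - 4  [with Z_3=7, Z_4=-12]  = -13
Without intervention: Z_2 = 6 if Z_1 >= 1 else 8  [with Z_1=4]  = 6; Z_3 = max(Z_1, Z_2) + 5  [with Z_1=4, Z_2=6]  = 11; Z_4 = -3Z_1  [with Z_1=4]  = -12; Z_5 = -3Z_3 - Z_4 - 4  [with Z_3=11, Z_4=-12]  = -25.
Change = -13 − (-25) = 12.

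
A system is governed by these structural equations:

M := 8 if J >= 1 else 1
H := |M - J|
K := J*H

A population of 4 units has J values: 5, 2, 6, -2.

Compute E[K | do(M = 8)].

The intervention sets M=8 in all 4 units regardless of J. Recomputing K per unit gives 15, 12, 12, -20; average 4.75.

4.75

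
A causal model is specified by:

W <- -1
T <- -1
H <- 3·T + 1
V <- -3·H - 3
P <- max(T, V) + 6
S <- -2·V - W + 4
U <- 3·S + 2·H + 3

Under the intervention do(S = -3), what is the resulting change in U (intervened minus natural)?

Intervening sets S = -3 and removes its equation (S <- -2·V - W + 4).
H = 3·T + 1  [with T=-1]  = -2
U = 3·S + 2·H + 3  [with S=-3, H=-2]  = -10
Without intervention: H = 3·T + 1  [with T=-1]  = -2; V = -3·H - 3  [with H=-2]  = 3; S = -2·V - W + 4  [with V=3, W=-1]  = -1; U = 3·S + 2·H + 3  [with S=-1, H=-2]  = -4.
Change = -10 − (-4) = -6.

-6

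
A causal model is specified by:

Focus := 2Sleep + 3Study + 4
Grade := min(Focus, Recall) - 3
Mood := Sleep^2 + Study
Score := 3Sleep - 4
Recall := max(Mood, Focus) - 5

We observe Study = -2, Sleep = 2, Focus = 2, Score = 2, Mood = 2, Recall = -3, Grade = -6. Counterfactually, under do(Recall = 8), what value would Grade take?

-1

Intervening sets Recall = 8 and removes its equation (Recall := max(Mood, Focus) - 5).
Focus = 2Sleep + 3Study + 4  [with Sleep=2, Study=-2]  = 2
Grade = min(Focus, Recall) - 3  [with Focus=2, Recall=8]  = -1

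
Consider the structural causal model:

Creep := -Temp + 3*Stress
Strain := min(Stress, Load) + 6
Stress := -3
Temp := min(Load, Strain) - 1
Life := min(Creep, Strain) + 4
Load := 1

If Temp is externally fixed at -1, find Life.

Under do(Temp=-1), the mechanism Temp := min(Load, Strain) - 1 is discarded; Temp is fixed at -1.
Strain = min(Stress, Load) + 6  [with Stress=-3, Load=1]  = 3
Creep = -Temp + 3*Stress  [with Temp=-1, Stress=-3]  = -8
Life = min(Creep, Strain) + 4  [with Creep=-8, Strain=3]  = -4

-4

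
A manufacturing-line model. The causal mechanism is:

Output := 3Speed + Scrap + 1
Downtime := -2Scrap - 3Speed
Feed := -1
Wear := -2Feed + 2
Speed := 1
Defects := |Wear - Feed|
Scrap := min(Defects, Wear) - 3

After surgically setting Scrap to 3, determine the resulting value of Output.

7

The intervention breaks the incoming arrows to Scrap: Scrap := min(Defects, Wear) - 3 no longer applies, and Scrap = 3.
Output = 3Speed + Scrap + 1  [with Speed=1, Scrap=3]  = 7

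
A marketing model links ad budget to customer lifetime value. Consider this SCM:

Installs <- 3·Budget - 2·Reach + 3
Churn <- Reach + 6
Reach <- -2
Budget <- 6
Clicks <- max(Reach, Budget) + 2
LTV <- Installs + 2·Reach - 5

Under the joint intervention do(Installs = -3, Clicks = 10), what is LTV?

-12

The joint intervention fixes Installs = -3, Clicks = 10, removing each variable's own equation.
LTV = Installs + 2·Reach - 5  [with Installs=-3, Reach=-2]  = -12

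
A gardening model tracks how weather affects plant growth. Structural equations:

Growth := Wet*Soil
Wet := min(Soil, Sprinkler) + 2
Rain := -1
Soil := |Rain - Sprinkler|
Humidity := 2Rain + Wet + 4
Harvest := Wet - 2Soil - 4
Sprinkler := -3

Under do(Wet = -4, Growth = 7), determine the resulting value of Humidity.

The joint intervention fixes Wet = -4, Growth = 7, removing each variable's own equation.
Humidity = 2Rain + Wet + 4  [with Rain=-1, Wet=-4]  = -2

-2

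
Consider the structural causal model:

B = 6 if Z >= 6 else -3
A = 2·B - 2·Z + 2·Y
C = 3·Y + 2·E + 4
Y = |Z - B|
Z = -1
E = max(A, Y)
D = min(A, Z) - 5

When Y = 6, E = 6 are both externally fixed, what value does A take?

Setting Y = 6, E = 6 by intervention discards those variables' equations.
B = 6 if Z >= 6 else -3  [with Z=-1]  = -3
A = 2·B - 2·Z + 2·Y  [with B=-3, Z=-1, Y=6]  = 8

8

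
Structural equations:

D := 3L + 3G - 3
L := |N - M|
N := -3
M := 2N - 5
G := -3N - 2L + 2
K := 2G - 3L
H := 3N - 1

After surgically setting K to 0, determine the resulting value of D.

6

Intervening sets K = 0 and removes its equation (K := 2G - 3L).
Since D is not a descendant of the intervened variable, it is unaffected.
M = 2N - 5  [with N=-3]  = -11
L = |N - M|  [with N=-3, M=-11]  = 8
G = -3N - 2L + 2  [with N=-3, L=8]  = -5
D = 3L + 3G - 3  [with L=8, G=-5]  = 6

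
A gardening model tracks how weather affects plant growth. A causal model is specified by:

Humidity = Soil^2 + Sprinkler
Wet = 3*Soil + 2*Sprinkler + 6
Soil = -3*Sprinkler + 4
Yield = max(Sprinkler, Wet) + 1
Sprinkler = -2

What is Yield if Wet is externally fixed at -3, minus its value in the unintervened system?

-34

do(Wet=-3) replaces the equation Wet = 3*Soil + 2*Sprinkler + 6 with the constant Wet = -3.
Yield = max(Sprinkler, Wet) + 1  [with Sprinkler=-2, Wet=-3]  = -1
Without intervention: Soil = -3*Sprinkler + 4  [with Sprinkler=-2]  = 10; Wet = 3*Soil + 2*Sprinkler + 6  [with Soil=10, Sprinkler=-2]  = 32; Yield = max(Sprinkler, Wet) + 1  [with Sprinkler=-2, Wet=32]  = 33.
Change = -1 − 33 = -34.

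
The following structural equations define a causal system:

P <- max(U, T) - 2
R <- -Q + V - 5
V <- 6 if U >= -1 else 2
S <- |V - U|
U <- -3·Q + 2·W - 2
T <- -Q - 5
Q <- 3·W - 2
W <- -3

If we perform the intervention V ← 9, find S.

16

Intervening sets V = 9 and removes its equation (V <- 6 if U >= -1 else 2).
Q = 3·W - 2  [with W=-3]  = -11
U = -3·Q + 2·W - 2  [with Q=-11, W=-3]  = 25
S = |V - U|  [with V=9, U=25]  = 16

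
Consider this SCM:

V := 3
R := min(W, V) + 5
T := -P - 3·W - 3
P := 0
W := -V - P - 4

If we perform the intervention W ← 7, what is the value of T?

The intervention breaks the incoming arrows to W: W := -V - P - 4 no longer applies, and W = 7.
T = -P - 3·W - 3  [with P=0, W=7]  = -24

-24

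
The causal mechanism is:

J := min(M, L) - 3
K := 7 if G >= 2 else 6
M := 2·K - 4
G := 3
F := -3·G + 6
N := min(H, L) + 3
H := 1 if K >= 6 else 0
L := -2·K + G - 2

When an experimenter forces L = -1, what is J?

The intervention breaks the incoming arrows to L: L := -2·K + G - 2 no longer applies, and L = -1.
K = 7 if G >= 2 else 6  [with G=3]  = 7
M = 2·K - 4  [with K=7]  = 10
J = min(M, L) - 3  [with M=10, L=-1]  = -4

-4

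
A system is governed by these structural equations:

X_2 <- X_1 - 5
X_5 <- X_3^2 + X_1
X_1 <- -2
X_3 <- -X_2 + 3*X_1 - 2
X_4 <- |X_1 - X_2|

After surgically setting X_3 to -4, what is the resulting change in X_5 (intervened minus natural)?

15

do(X_3=-4) replaces the equation X_3 <- -X_2 + 3*X_1 - 2 with the constant X_3 = -4.
X_5 = X_3^2 + X_1  [with X_3=-4, X_1=-2]  = 14
Without intervention: X_2 = X_1 - 5  [with X_1=-2]  = -7; X_3 = -X_2 + 3*X_1 - 2  [with X_2=-7, X_1=-2]  = -1; X_5 = X_3^2 + X_1  [with X_3=-1, X_1=-2]  = -1.
Change = 14 − (-1) = 15.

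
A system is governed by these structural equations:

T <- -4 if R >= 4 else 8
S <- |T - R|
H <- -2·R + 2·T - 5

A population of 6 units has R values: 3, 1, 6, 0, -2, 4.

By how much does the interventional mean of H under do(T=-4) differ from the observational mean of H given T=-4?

6

Every unit gets T=-4 under the intervention. H values become -19, -15, -25, -13, -9, -21; E[H|do(T=-4)] = -17.
Conditioning on T=-4 selects the 2 unit(s) with R ∈ {6, 4}. Their H values: -25, -21. Mean = -23.
Difference = -17 − (-23) = 6.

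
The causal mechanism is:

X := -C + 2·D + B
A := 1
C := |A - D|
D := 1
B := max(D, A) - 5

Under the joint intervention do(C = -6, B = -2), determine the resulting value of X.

Setting C = -6, B = -2 by intervention discards those variables' equations.
X = -C + 2·D + B  [with C=-6, D=1, B=-2]  = 6

6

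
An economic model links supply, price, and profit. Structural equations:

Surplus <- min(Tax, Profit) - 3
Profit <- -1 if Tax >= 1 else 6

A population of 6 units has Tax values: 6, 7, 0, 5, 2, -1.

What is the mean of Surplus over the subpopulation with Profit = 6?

-3.5

E[Surplus|Profit=6] averages over only the 2 units with Profit=6 (Tax = 0, -1): Surplus = -3, -4, mean -3.5.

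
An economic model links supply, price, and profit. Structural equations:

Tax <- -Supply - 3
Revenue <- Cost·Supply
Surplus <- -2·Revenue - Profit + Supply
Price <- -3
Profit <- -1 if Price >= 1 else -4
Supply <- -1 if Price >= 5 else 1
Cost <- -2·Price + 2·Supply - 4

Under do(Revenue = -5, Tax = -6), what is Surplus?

Under do(Revenue = -5, Tax = -6), each intervened variable's structural equation is replaced by its fixed value.
Supply = -1 if Price >= 5 else 1  [with Price=-3]  = 1
Profit = -1 if Price >= 1 else -4  [with Price=-3]  = -4
Surplus = -2·Revenue - Profit + Supply  [with Revenue=-5, Profit=-4, Supply=1]  = 15

15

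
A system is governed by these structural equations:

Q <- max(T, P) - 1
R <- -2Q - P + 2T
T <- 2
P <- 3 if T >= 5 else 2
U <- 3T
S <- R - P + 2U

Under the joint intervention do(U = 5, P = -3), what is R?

5

The joint intervention fixes U = 5, P = -3, removing each variable's own equation.
Q = max(T, P) - 1  [with T=2, P=-3]  = 1
R = -2Q - P + 2T  [with Q=1, P=-3, T=2]  = 5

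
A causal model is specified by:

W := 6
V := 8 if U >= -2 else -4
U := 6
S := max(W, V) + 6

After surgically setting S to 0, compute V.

8

Under do(S=0), the mechanism S := max(W, V) + 6 is discarded; S is fixed at 0.
Since V is not a descendant of the intervened variable, it is unaffected.
V = 8 if U >= -2 else -4  [with U=6]  = 8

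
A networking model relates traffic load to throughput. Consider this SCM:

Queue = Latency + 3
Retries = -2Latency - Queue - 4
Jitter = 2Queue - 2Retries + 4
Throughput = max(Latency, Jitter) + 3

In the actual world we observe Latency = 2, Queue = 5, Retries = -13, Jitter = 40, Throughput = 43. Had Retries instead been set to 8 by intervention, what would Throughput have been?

do(Retries=8) replaces the equation Retries = -2Latency - Queue - 4 with the constant Retries = 8.
Queue = Latency + 3  [with Latency=2]  = 5
Jitter = 2Queue - 2Retries + 4  [with Queue=5, Retries=8]  = -2
Throughput = max(Latency, Jitter) + 3  [with Latency=2, Jitter=-2]  = 5

5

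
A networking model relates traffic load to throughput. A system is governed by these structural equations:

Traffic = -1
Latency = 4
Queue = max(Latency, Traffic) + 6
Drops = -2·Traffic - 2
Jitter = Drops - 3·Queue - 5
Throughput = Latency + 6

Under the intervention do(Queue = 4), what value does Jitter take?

-17

do(Queue=4) replaces the equation Queue = max(Latency, Traffic) + 6 with the constant Queue = 4.
Drops = -2·Traffic - 2  [with Traffic=-1]  = 0
Jitter = Drops - 3·Queue - 5  [with Drops=0, Queue=4]  = -17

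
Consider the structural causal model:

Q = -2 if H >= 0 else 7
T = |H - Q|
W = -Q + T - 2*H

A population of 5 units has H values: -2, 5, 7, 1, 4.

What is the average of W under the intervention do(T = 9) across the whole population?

Every unit gets T=9 under the intervention. W values become 6, 1, -3, 9, 3; E[W|do(T=9)] = 3.2.

3.2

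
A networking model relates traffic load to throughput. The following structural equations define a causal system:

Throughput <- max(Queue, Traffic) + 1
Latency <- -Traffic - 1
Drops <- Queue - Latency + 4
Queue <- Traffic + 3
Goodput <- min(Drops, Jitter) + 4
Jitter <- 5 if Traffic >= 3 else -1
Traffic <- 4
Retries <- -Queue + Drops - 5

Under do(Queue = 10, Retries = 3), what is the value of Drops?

The joint intervention fixes Queue = 10, Retries = 3, removing each variable's own equation.
Latency = -Traffic - 1  [with Traffic=4]  = -5
Drops = Queue - Latency + 4  [with Queue=10, Latency=-5]  = 19

19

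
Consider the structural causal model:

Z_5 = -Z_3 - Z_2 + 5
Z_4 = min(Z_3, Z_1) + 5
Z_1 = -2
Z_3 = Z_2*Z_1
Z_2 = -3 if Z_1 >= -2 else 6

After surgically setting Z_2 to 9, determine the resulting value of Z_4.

Under do(Z_2=9), the mechanism Z_2 = -3 if Z_1 >= -2 else 6 is discarded; Z_2 is fixed at 9.
Z_3 = Z_2*Z_1  [with Z_2=9, Z_1=-2]  = -18
Z_4 = min(Z_3, Z_1) + 5  [with Z_3=-18, Z_1=-2]  = -13

-13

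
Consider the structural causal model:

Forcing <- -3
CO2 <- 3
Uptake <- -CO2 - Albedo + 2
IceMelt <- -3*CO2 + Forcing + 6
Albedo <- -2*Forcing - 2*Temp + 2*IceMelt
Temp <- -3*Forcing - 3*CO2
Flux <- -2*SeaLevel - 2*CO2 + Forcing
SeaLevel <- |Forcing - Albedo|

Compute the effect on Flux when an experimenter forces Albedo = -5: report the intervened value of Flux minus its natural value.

Under do(Albedo=-5), the mechanism Albedo <- -2*Forcing - 2*Temp + 2*IceMelt is discarded; Albedo is fixed at -5.
SeaLevel = |Forcing - Albedo|  [with Forcing=-3, Albedo=-5]  = 2
Flux = -2*SeaLevel - 2*CO2 + Forcing  [with SeaLevel=2, CO2=3, Forcing=-3]  = -13
Without intervention: Temp = -3*Forcing - 3*CO2  [with Forcing=-3, CO2=3]  = 0; IceMelt = -3*CO2 + Forcing + 6  [with CO2=3, Forcing=-3]  = -6; Albedo = -2*Forcing - 2*Temp + 2*IceMelt  [with Forcing=-3, Temp=0, IceMelt=-6]  = -6; SeaLevel = |Forcing - Albedo|  [with Forcing=-3, Albedo=-6]  = 3; Flux = -2*SeaLevel - 2*CO2 + Forcing  [with SeaLevel=3, CO2=3, Forcing=-3]  = -15.
Change = -13 − (-15) = 2.

2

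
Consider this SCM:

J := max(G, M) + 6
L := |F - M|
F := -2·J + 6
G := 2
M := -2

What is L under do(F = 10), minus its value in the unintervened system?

Intervening sets F = 10 and removes its equation (F := -2·J + 6).
L = |F - M|  [with F=10, M=-2]  = 12
Without intervention: J = max(G, M) + 6  [with G=2, M=-2]  = 8; F = -2·J + 6  [with J=8]  = -10; L = |F - M|  [with F=-10, M=-2]  = 8.
Change = 12 − 8 = 4.

4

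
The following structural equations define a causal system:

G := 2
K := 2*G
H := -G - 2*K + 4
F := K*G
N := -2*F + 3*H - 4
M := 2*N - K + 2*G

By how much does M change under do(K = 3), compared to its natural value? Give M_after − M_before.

Under do(K=3), the mechanism K := 2*G is discarded; K is fixed at 3.
H = -G - 2*K + 4  [with G=2, K=3]  = -4
F = K*G  [with K=3, G=2]  = 6
N = -2*F + 3*H - 4  [with F=6, H=-4]  = -28
M = 2*N - K + 2*G  [with N=-28, K=3, G=2]  = -55
Without intervention: K = 2*G  [with G=2]  = 4; H = -G - 2*K + 4  [with G=2, K=4]  = -6; F = K*G  [with K=4, G=2]  = 8; N = -2*F + 3*H - 4  [with F=8, H=-6]  = -38; M = 2*N - K + 2*G  [with N=-38, K=4, G=2]  = -76.
Change = -55 − (-76) = 21.

21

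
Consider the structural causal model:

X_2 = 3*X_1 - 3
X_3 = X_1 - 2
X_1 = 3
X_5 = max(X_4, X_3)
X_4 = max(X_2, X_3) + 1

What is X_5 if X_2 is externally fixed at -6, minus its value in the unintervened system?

do(X_2=-6) replaces the equation X_2 = 3*X_1 - 3 with the constant X_2 = -6.
X_3 = X_1 - 2  [with X_1=3]  = 1
X_4 = max(X_2, X_3) + 1  [with X_2=-6, X_3=1]  = 2
X_5 = max(X_4, X_3)  [with X_4=2, X_3=1]  = 2
Without intervention: X_2 = 3*X_1 - 3  [with X_1=3]  = 6; X_3 = X_1 - 2  [with X_1=3]  = 1; X_4 = max(X_2, X_3) + 1  [with X_2=6, X_3=1]  = 7; X_5 = max(X_4, X_3)  [with X_4=7, X_3=1]  = 7.
Change = 2 − 7 = -5.

-5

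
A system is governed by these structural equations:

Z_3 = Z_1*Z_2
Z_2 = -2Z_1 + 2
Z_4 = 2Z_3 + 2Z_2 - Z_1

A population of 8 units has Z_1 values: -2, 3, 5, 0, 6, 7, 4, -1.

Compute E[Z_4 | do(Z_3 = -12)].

Under do(Z_3=-12), Z_3's equation is replaced by Z_3=-12 for every unit. Per-unit Z_4: -10, -35, -45, -20, -50, -55, -40, -15. Mean = -33.75.

-33.75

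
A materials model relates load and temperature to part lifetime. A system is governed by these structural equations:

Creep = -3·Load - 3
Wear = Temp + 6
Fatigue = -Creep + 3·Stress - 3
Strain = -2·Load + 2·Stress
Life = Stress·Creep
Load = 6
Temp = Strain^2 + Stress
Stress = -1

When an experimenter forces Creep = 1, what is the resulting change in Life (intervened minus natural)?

-22

do(Creep=1) replaces the equation Creep = -3·Load - 3 with the constant Creep = 1.
Life = Stress·Creep  [with Stress=-1, Creep=1]  = -1
Without intervention: Creep = -3·Load - 3  [with Load=6]  = -21; Life = Stress·Creep  [with Stress=-1, Creep=-21]  = 21.
Change = -1 − 21 = -22.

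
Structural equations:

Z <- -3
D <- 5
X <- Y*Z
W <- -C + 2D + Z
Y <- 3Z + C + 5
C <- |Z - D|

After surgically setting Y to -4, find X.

12

The intervention breaks the incoming arrows to Y: Y <- 3Z + C + 5 no longer applies, and Y = -4.
X = Y*Z  [with Y=-4, Z=-3]  = 12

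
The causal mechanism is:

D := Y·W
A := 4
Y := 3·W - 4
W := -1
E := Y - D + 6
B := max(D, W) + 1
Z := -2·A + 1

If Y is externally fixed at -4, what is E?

The intervention breaks the incoming arrows to Y: Y := 3·W - 4 no longer applies, and Y = -4.
D = Y·W  [with Y=-4, W=-1]  = 4
E = Y - D + 6  [with Y=-4, D=4]  = -2

-2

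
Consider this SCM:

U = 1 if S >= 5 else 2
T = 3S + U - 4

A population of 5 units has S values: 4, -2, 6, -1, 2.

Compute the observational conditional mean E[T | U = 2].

Conditioning on U=2 selects the 4 unit(s) with S ∈ {4, -2, -1, 2}. Their T values: 10, -8, -5, 4. Mean = 0.25.

0.25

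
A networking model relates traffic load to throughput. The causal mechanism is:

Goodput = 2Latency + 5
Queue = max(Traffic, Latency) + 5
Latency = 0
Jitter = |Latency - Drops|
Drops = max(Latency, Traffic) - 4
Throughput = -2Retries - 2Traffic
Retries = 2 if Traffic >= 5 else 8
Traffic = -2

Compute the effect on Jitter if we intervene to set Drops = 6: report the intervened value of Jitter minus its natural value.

2

Under do(Drops=6), the mechanism Drops = max(Latency, Traffic) - 4 is discarded; Drops is fixed at 6.
Jitter = |Latency - Drops|  [with Latency=0, Drops=6]  = 6
Without intervention: Drops = max(Latency, Traffic) - 4  [with Latency=0, Traffic=-2]  = -4; Jitter = |Latency - Drops|  [with Latency=0, Drops=-4]  = 4.
Change = 6 − 4 = 2.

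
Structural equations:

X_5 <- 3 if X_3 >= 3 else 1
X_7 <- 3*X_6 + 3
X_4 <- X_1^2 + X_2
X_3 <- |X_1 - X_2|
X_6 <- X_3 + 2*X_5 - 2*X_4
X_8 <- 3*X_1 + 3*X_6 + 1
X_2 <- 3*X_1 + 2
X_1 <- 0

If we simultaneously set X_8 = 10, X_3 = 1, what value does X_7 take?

0

Under do(X_8 = 10, X_3 = 1), each intervened variable's structural equation is replaced by its fixed value.
X_2 = 3*X_1 + 2  [with X_1=0]  = 2
X_4 = X_1^2 + X_2  [with X_1=0, X_2=2]  = 2
X_5 = 3 if X_3 >= 3 else 1  [with X_3=1]  = 1
X_6 = X_3 + 2*X_5 - 2*X_4  [with X_3=1, X_5=1, X_4=2]  = -1
X_7 = 3*X_6 + 3  [with X_6=-1]  = 0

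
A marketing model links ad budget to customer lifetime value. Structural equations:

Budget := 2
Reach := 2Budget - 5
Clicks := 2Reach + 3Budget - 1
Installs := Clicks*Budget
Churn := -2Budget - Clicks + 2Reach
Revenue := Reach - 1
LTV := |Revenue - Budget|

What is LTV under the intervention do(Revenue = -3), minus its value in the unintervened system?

1

Intervening sets Revenue = -3 and removes its equation (Revenue := Reach - 1).
LTV = |Revenue - Budget|  [with Revenue=-3, Budget=2]  = 5
Without intervention: Reach = 2Budget - 5  [with Budget=2]  = -1; Revenue = Reach - 1  [with Reach=-1]  = -2; LTV = |Revenue - Budget|  [with Revenue=-2, Budget=2]  = 4.
Change = 5 − 4 = 1.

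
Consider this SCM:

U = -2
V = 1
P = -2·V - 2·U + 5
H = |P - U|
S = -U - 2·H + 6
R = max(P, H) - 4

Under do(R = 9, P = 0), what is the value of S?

Under do(R = 9, P = 0), each intervened variable's structural equation is replaced by its fixed value.
H = |P - U|  [with P=0, U=-2]  = 2
S = -U - 2·H + 6  [with U=-2, H=2]  = 4

4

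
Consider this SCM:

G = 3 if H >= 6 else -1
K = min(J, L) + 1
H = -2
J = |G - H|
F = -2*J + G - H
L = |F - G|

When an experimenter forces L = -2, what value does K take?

The intervention breaks the incoming arrows to L: L = |F - G| no longer applies, and L = -2.
G = 3 if H >= 6 else -1  [with H=-2]  = -1
J = |G - H|  [with G=-1, H=-2]  = 1
K = min(J, L) + 1  [with J=1, L=-2]  = -1

-1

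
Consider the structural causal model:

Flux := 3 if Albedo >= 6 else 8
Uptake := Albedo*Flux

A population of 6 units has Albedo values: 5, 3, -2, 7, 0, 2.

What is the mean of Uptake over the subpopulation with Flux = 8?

12.8

E[Uptake|Flux=8] averages over only the 5 units with Flux=8 (Albedo = 5, 3, -2, 0, 2): Uptake = 40, 24, -16, 0, 16, mean 12.8.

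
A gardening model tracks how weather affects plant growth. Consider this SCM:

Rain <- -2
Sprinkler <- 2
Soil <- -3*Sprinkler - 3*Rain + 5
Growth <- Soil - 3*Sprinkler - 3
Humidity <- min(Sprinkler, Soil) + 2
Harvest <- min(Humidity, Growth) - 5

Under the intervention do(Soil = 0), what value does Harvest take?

The intervention breaks the incoming arrows to Soil: Soil <- -3*Sprinkler - 3*Rain + 5 no longer applies, and Soil = 0.
Growth = Soil - 3*Sprinkler - 3  [with Soil=0, Sprinkler=2]  = -9
Humidity = min(Sprinkler, Soil) + 2  [with Sprinkler=2, Soil=0]  = 2
Harvest = min(Humidity, Growth) - 5  [with Humidity=2, Growth=-9]  = -14

-14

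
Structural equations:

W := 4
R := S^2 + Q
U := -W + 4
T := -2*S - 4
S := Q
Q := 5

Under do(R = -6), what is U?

0

Intervening sets R = -6 and removes its equation (R := S^2 + Q).
No directed path runs from R to U, so U keeps its natural value.
U = -W + 4  [with W=4]  = 0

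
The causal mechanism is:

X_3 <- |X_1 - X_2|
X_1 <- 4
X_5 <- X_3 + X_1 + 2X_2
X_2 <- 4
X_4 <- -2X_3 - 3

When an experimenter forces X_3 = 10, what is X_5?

do(X_3=10) replaces the equation X_3 <- |X_1 - X_2| with the constant X_3 = 10.
X_5 = X_3 + X_1 + 2X_2  [with X_3=10, X_1=4, X_2=4]  = 22

22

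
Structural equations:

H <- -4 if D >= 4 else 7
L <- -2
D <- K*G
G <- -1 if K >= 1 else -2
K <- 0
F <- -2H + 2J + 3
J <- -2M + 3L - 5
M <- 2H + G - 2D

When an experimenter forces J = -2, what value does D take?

Under do(J=-2), the mechanism J <- -2M + 3L - 5 is discarded; J is fixed at -2.
Since D is not a descendant of the intervened variable, it is unaffected.
G = -1 if K >= 1 else -2  [with K=0]  = -2
D = K*G  [with K=0, G=-2]  = 0

0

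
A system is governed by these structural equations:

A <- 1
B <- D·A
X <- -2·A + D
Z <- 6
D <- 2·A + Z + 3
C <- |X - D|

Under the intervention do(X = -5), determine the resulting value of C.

16

The intervention breaks the incoming arrows to X: X <- -2·A + D no longer applies, and X = -5.
D = 2·A + Z + 3  [with A=1, Z=6]  = 11
C = |X - D|  [with X=-5, D=11]  = 16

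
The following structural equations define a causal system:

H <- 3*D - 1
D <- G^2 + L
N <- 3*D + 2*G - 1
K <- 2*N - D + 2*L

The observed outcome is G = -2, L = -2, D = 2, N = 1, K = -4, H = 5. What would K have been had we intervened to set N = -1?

-8

Intervening sets N = -1 and removes its equation (N <- 3*D + 2*G - 1).
D = G^2 + L  [with G=-2, L=-2]  = 2
K = 2*N - D + 2*L  [with N=-1, D=2, L=-2]  = -8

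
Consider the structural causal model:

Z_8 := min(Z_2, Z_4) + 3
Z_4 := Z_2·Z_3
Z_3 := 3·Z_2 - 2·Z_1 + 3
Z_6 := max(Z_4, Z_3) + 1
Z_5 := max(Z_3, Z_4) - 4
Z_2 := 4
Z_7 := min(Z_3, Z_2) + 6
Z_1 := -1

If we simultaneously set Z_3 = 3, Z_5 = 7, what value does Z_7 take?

Under do(Z_3 = 3, Z_5 = 7), each intervened variable's structural equation is replaced by its fixed value.
Z_7 = min(Z_3, Z_2) + 6  [with Z_3=3, Z_2=4]  = 9

9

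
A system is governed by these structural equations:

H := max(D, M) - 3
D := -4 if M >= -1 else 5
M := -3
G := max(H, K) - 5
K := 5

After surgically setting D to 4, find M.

-3

Under do(D=4), the mechanism D := -4 if M >= -1 else 5 is discarded; D is fixed at 4.
Since M is not a descendant of the intervened variable, it is unaffected.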